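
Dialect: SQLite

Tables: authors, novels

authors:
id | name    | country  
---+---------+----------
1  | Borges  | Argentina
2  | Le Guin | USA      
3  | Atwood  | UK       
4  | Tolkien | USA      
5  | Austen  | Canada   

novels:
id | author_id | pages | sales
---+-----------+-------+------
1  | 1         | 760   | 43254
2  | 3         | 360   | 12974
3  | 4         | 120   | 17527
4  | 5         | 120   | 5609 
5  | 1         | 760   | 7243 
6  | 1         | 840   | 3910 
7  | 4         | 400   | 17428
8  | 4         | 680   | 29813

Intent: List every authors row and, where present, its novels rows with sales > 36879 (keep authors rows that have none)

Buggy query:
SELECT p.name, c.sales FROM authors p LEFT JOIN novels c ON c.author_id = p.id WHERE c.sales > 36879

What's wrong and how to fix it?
Bug: A WHERE condition on the right-hand table after LEFT JOIN drops unmatched parents

Fix: Move the right-table condition into the ON clause so unmatched parents are kept

Corrected query:
SELECT p.name, c.sales FROM authors p LEFT JOIN novels c ON c.author_id = p.id AND c.sales > 36879

Result:
name    | sales
--------+------
Borges  | 43254
Le Guin | NULL 
Atwood  | NULL 
Tolkien | NULL 
Austen  | NULL 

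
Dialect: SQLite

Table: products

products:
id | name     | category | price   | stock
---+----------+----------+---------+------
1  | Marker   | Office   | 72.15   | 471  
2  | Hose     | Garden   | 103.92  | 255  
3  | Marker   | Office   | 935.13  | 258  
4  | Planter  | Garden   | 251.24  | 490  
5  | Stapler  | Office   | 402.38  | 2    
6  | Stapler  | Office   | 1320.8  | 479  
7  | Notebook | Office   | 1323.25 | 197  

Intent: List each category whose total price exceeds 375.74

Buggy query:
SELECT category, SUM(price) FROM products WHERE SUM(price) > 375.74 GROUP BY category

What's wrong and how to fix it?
Bug: WHERE runs before GROUP BY, so aggregates aren't available there

Fix: Use HAVING (which filters groups after aggregation) instead of WHERE

Corrected query:
SELECT category, SUM(price) FROM products GROUP BY category HAVING SUM(price) > 375.74

Result:
category | SUM(price)
---------+-----------
Office   | 4053.71   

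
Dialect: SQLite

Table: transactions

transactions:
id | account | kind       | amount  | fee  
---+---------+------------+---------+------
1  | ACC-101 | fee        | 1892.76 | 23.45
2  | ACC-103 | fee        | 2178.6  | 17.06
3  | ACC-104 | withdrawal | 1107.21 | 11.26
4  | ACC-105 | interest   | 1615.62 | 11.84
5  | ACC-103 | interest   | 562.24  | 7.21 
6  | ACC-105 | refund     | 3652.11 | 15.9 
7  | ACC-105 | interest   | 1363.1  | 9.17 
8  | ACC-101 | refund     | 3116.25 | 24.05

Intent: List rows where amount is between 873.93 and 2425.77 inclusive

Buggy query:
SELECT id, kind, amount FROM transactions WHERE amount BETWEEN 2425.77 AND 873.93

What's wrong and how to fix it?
Bug: The bounds are reversed; BETWEEN a AND b requires a <= b to match anything

Fix: Swap the bounds so the smaller value comes first

Corrected query:
SELECT id, kind, amount FROM transactions WHERE amount BETWEEN 873.93 AND 2425.77

Result:
id | kind       | amount 
---+------------+--------
1  | fee        | 1892.76
2  | fee        | 2178.6 
3  | withdrawal | 1107.21
4  | interest   | 1615.62
7  | interest   | 1363.1 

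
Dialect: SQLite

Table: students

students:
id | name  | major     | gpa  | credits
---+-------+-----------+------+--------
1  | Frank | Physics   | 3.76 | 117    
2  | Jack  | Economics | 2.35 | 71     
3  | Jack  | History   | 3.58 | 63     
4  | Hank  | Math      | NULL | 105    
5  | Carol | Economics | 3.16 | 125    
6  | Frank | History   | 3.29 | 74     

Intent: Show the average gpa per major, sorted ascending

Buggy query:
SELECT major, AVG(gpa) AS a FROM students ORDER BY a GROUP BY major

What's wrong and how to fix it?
Bug: GROUP BY must precede ORDER BY

Fix: Move ORDER BY to the end, after GROUP BY

Corrected query:
SELECT major, AVG(gpa) AS a FROM students GROUP BY major ORDER BY a

Result:
major     | a    
----------+------
Math      | NULL 
Economics | 2.755
History   | 3.435
Physics   | 3.76 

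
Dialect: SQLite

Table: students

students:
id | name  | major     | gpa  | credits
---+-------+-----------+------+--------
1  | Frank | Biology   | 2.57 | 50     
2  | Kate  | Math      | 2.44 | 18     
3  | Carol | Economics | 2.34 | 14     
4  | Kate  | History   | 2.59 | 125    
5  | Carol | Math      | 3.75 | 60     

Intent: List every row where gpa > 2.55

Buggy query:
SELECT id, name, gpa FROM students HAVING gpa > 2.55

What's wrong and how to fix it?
Bug: HAVING filters the output of aggregation, but this query has no GROUP BY and no aggregate functions, so SQLite rejects it (HAVING clause on a non-aggregate query); the condition here is per row

Fix: Replace HAVING with WHERE since the condition applies to individual rows

Corrected query:
SELECT id, name, gpa FROM students WHERE gpa > 2.55

Result:
id | name  | gpa 
---+-------+-----
1  | Frank | 2.57
4  | Kate  | 2.59
5  | Carol | 3.75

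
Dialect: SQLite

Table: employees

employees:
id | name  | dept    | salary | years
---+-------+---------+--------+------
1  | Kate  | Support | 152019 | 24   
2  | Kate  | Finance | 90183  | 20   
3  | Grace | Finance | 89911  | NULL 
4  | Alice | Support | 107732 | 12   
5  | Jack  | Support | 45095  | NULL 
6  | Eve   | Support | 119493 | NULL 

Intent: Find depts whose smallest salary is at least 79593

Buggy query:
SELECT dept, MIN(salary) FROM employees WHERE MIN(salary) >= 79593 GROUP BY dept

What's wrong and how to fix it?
Bug: MIN() in WHERE is a misuse of aggregate

Fix: Use HAVING for the per-group MIN condition

Corrected query:
SELECT dept, MIN(salary) FROM employees GROUP BY dept HAVING MIN(salary) >= 79593

Result:
dept    | MIN(salary)
--------+------------
Finance | 89911      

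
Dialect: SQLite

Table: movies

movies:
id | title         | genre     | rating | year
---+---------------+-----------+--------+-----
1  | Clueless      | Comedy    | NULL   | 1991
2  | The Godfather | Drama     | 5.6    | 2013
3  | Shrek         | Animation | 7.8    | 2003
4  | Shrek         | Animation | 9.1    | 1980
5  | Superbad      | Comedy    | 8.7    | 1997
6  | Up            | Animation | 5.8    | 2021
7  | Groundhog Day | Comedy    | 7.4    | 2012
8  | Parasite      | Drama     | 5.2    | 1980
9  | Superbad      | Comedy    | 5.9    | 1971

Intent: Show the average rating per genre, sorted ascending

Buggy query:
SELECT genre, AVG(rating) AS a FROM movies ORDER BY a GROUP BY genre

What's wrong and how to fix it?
Bug: GROUP BY must precede ORDER BY

Fix: Move ORDER BY to the end, after GROUP BY

Corrected query:
SELECT genre, AVG(rating) AS a FROM movies GROUP BY genre ORDER BY a

Result:
genre     | a       
----------+---------
Drama     | 5.4     
Comedy    | 7.333333
Animation | 7.566667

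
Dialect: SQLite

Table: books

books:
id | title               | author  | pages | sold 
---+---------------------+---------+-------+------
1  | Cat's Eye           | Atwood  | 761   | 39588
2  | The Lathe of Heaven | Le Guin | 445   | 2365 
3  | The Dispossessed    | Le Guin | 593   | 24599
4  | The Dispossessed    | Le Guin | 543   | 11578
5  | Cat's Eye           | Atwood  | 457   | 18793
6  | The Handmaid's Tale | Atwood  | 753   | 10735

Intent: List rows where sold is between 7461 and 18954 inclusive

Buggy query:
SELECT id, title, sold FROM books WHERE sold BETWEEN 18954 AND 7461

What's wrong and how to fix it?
Bug: The bounds are reversed; BETWEEN a AND b requires a <= b to match anything

Fix: Swap the bounds so the smaller value comes first

Corrected query:
SELECT id, title, sold FROM books WHERE sold BETWEEN 7461 AND 18954

Result:
id | title               | sold 
---+---------------------+------
4  | The Dispossessed    | 11578
5  | Cat's Eye           | 18793
6  | The Handmaid's Tale | 10735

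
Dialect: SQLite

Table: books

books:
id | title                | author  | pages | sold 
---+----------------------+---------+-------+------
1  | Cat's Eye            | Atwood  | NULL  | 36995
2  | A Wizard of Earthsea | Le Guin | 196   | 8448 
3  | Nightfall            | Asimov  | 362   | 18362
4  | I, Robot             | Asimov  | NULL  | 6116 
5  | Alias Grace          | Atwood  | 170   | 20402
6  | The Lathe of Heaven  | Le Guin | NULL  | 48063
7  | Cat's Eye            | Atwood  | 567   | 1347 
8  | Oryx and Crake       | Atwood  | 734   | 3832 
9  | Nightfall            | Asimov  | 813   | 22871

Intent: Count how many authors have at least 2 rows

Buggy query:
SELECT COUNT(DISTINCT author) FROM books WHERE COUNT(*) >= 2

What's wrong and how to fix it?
Bug: COUNT(*) cannot appear in WHERE; the per-group count doesn't exist yet

Fix: Use a subquery that GROUPs and filters with HAVING, then count its rows

Corrected query:
SELECT COUNT(*) FROM (SELECT author FROM books GROUP BY author HAVING COUNT(*) >= 2)

Result:
COUNT(*)
--------
3       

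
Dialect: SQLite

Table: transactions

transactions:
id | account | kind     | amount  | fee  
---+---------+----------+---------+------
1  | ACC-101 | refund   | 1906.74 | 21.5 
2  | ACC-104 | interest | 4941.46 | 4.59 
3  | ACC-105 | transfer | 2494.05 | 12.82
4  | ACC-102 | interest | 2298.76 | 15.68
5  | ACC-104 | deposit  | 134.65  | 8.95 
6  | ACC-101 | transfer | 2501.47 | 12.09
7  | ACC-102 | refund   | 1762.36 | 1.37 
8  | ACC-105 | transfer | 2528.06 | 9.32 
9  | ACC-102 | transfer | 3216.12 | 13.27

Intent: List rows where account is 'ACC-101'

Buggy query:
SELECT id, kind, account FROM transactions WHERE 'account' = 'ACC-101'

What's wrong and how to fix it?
Bug: Single quotes denote string literals in SQL; the column name is being compared as a constant string

Fix: Remove the quotes around the column name (or use double quotes for an identifier)

Corrected query:
SELECT id, kind, account FROM transactions WHERE account = 'ACC-101'

Result:
id | kind     | account
---+----------+--------
1  | refund   | ACC-101
6  | transfer | ACC-101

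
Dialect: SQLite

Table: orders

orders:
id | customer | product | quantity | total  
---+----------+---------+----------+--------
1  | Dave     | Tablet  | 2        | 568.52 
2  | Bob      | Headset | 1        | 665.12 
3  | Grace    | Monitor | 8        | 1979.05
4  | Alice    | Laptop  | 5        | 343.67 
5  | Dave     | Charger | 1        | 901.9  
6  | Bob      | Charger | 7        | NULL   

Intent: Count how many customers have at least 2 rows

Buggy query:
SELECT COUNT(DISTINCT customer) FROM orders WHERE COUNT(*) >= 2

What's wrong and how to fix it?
Bug: WHERE filters individual rows, not groups, so a group-level COUNT is invalid there

Fix: Use a subquery that GROUPs and filters with HAVING, then count its rows

Corrected query:
SELECT COUNT(*) FROM (SELECT customer FROM orders GROUP BY customer HAVING COUNT(*) >= 2)

Result:
COUNT(*)
--------
2       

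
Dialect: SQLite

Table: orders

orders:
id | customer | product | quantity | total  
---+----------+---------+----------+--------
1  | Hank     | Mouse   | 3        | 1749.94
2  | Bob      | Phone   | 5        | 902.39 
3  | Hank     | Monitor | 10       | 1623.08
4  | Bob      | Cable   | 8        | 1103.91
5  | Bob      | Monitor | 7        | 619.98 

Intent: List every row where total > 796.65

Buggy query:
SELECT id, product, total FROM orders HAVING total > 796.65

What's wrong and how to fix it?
Bug: HAVING filters the output of aggregation, but this query has no GROUP BY and no aggregate functions, so SQLite rejects it (HAVING clause on a non-aggregate query); the condition here is per row

Fix: Use WHERE for row-level filtering

Corrected query:
SELECT id, product, total FROM orders WHERE total > 796.65

Result:
id | product | total  
---+---------+--------
1  | Mouse   | 1749.94
2  | Phone   | 902.39 
3  | Monitor | 1623.08
4  | Cable   | 1103.91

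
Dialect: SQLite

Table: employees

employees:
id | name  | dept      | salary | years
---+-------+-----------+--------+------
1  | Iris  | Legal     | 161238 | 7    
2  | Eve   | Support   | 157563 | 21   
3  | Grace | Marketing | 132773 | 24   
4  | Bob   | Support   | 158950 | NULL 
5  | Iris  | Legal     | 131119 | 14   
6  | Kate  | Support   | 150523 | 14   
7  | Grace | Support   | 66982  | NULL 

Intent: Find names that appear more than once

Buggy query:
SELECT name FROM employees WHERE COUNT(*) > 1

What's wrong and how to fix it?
Bug: COUNT(*) is an aggregate and cannot be used in WHERE

Fix: Group first, then use HAVING for the count condition

Corrected query:
SELECT name FROM employees GROUP BY name HAVING COUNT(*) > 1

Result:
name 
-----
Grace
Iris 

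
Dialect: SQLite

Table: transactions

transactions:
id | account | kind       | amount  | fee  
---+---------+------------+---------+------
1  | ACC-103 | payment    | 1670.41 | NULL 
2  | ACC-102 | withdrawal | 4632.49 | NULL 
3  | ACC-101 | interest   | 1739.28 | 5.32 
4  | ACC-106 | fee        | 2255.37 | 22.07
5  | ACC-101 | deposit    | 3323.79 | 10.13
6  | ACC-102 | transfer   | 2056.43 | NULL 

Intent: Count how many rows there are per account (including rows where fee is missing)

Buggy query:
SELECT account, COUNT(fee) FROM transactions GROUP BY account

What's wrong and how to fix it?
Bug: COUNT(fee) skips NULLs, so groups with missing fee are undercounted

Fix: Replace COUNT(fee) with COUNT(*)

Corrected query:
SELECT account, COUNT(*) FROM transactions GROUP BY account

Result:
account | COUNT(*)
--------+---------
ACC-101 | 2       
ACC-102 | 2       
ACC-103 | 1       
ACC-106 | 1       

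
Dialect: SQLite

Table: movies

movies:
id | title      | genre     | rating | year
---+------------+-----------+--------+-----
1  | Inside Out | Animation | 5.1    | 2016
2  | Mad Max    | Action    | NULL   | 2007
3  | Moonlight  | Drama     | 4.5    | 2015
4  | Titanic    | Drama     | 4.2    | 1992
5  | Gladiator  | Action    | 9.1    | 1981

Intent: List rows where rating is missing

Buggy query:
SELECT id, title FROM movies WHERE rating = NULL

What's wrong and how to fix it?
Bug: '= NULL' is always unknown in SQL three-valued logic, so no rows match

Fix: Use IS NULL to test for NULL

Corrected query:
SELECT id, title FROM movies WHERE rating IS NULL

Result:
id | title  
---+--------
2  | Mad Max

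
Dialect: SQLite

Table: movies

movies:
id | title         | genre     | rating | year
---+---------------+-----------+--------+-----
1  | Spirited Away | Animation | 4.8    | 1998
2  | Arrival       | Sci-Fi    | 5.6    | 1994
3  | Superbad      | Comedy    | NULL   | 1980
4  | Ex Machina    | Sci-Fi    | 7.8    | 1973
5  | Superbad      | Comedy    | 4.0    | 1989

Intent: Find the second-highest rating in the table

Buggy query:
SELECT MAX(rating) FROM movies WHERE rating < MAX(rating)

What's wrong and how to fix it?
Bug: MAX(rating) on the right of the comparison is an aggregate-in-WHERE error

Fix: Put the inner MAX in a scalar subquery

Corrected query:
SELECT MAX(rating) FROM movies WHERE rating < (SELECT MAX(rating) FROM movies)

Result:
MAX(rating)
-----------
5.6        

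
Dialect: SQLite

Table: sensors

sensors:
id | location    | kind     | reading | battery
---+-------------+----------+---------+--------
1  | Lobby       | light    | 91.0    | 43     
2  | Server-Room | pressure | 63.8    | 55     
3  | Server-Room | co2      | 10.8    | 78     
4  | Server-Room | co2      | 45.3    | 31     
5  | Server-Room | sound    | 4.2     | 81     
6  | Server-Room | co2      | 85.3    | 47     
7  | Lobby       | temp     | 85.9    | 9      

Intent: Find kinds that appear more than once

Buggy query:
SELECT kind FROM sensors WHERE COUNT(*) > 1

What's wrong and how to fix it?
Bug: COUNT(*) is an aggregate and cannot be used in WHERE

Fix: GROUP BY kind, then filter groups with HAVING COUNT(*) > 1

Corrected query:
SELECT kind FROM sensors GROUP BY kind HAVING COUNT(*) > 1

Result:
kind
----
co2 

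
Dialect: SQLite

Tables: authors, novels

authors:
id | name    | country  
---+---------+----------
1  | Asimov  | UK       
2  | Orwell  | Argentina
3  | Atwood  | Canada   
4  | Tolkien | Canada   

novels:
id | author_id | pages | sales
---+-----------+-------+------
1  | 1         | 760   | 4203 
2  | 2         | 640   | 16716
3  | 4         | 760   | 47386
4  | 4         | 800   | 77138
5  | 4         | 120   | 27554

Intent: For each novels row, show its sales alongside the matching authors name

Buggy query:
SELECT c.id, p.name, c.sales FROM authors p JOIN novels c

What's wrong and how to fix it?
Bug: JOIN with no ON clause produces a cartesian product; every novels row pairs with every authors row

Fix: Specify the join condition linking the foreign key to the parent id

Corrected query:
SELECT c.id, p.name, c.sales FROM authors p JOIN novels c ON c.author_id = p.id

Result:
id | name    | sales
---+---------+------
1  | Asimov  | 4203 
2  | Orwell  | 16716
3  | Tolkien | 47386
4  | Tolkien | 77138
5  | Tolkien | 27554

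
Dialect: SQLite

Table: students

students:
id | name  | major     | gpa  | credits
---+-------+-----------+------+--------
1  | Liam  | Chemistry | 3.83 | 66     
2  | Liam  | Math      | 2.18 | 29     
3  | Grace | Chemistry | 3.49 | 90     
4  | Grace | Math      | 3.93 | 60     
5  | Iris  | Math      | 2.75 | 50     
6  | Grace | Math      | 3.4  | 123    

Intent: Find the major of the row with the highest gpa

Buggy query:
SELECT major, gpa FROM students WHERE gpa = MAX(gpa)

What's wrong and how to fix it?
Bug: WHERE is evaluated per row; an aggregate over the whole table isn't defined there

Fix: Use a subquery: WHERE gpa = (SELECT MAX(gpa) FROM students)

Corrected query:
SELECT major, gpa FROM students WHERE gpa = (SELECT MAX(gpa) FROM students)

Result:
major | gpa 
------+-----
Math  | 3.93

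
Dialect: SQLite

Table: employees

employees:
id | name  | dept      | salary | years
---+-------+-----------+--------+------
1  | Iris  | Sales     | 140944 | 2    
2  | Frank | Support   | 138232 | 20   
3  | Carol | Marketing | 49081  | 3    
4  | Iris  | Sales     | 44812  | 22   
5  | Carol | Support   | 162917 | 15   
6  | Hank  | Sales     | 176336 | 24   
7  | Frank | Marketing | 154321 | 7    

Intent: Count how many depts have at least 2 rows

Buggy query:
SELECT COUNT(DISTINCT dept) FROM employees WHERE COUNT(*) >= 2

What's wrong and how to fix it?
Bug: COUNT(*) cannot appear in WHERE; the per-group count doesn't exist yet

Fix: Use a subquery that GROUPs and filters with HAVING, then count its rows

Corrected query:
SELECT COUNT(*) FROM (SELECT dept FROM employees GROUP BY dept HAVING COUNT(*) >= 2)

Result:
COUNT(*)
--------
3       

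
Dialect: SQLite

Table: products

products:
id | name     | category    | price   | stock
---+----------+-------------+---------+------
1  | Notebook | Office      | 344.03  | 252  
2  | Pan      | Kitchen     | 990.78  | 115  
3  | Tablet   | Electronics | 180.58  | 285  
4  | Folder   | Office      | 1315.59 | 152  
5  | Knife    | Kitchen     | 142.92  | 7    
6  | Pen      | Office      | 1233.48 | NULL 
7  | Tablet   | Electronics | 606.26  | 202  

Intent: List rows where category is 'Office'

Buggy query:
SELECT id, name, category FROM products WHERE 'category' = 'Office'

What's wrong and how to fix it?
Bug: 'category' in single quotes is a string literal, not the column; the comparison is literal-vs-literal and never true

Fix: Reference the column as category without single quotes

Corrected query:
SELECT id, name, category FROM products WHERE category = 'Office'

Result:
id | name     | category
---+----------+---------
1  | Notebook | Office  
4  | Folder   | Office  
6  | Pen      | Office  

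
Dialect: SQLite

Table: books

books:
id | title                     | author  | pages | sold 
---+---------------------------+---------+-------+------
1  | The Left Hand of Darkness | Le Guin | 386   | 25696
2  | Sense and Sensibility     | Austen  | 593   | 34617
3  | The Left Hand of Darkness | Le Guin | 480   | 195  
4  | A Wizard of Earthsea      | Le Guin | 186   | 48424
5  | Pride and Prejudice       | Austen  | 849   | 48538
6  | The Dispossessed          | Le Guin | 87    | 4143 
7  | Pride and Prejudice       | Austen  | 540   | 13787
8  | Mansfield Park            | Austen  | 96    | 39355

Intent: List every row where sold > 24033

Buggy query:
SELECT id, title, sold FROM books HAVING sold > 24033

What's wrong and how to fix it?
Bug: This is a non-aggregate query (no GROUP BY, no aggregates), so in SQLite the HAVING clause is invalid here; a row-level condition belongs in WHERE

Fix: Use WHERE for row-level filtering

Corrected query:
SELECT id, title, sold FROM books WHERE sold > 24033

Result:
id | title                     | sold 
---+---------------------------+------
1  | The Left Hand of Darkness | 25696
2  | Sense and Sensibility     | 34617
4  | A Wizard of Earthsea      | 48424
5  | Pride and Prejudice       | 48538
8  | Mansfield Park            | 39355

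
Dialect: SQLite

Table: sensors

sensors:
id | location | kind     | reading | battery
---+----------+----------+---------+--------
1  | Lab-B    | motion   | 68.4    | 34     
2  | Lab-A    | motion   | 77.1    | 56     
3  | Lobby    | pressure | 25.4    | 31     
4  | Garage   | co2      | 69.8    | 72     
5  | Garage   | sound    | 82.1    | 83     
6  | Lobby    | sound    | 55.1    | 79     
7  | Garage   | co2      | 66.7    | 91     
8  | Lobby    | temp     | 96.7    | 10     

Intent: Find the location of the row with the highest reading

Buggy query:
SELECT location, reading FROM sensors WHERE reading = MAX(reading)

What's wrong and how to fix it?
Bug: WHERE is evaluated per row; an aggregate over the whole table isn't defined there

Fix: Wrap MAX in a scalar subquery so WHERE compares against a single value

Corrected query:
SELECT location, reading FROM sensors WHERE reading = (SELECT MAX(reading) FROM sensors)

Result:
location | reading
---------+--------
Lobby    | 96.7   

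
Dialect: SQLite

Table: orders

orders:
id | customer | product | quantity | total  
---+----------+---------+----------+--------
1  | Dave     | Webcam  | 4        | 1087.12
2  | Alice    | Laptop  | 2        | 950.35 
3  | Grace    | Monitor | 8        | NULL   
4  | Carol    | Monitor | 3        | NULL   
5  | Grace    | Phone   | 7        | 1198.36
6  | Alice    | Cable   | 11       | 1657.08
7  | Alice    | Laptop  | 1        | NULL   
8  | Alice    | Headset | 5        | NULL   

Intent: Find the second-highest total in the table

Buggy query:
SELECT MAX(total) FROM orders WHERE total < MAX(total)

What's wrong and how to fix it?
Bug: MAX(total) on the right of the comparison is an aggregate-in-WHERE error

Fix: Compute the overall MAX in a subquery, then take MAX of rows below it

Corrected query:
SELECT MAX(total) FROM orders WHERE total < (SELECT MAX(total) FROM orders)

Result:
MAX(total)
----------
1198.36   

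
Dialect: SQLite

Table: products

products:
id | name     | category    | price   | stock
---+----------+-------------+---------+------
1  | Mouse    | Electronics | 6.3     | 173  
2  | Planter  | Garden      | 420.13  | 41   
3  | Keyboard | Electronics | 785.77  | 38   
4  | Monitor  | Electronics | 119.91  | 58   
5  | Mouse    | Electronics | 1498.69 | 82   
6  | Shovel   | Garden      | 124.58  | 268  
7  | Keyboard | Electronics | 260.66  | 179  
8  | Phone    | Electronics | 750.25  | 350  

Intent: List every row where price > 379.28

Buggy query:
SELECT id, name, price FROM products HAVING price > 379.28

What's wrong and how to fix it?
Bug: HAVING filters the output of aggregation, but this query has no GROUP BY and no aggregate functions, so SQLite rejects it (HAVING clause on a non-aggregate query); the condition here is per row

Fix: Replace HAVING with WHERE since the condition applies to individual rows

Corrected query:
SELECT id, name, price FROM products WHERE price > 379.28

Result:
id | name     | price  
---+----------+--------
2  | Planter  | 420.13 
3  | Keyboard | 785.77 
5  | Mouse    | 1498.69
8  | Phone    | 750.25 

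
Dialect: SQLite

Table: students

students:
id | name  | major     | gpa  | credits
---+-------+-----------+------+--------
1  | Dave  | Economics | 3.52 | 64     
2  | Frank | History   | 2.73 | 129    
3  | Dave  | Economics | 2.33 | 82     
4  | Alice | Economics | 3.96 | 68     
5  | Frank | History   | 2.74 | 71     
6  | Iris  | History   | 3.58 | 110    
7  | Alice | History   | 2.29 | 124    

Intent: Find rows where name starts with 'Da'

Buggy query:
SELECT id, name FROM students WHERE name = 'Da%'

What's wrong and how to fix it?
Bug: '=' compares the literal string including the % character; pattern matching needs LIKE

Fix: Replace '=' with LIKE so 'Da%' is treated as a pattern

Corrected query:
SELECT id, name FROM students WHERE name LIKE 'Da%'

Result:
id | name
---+-----
1  | Dave
3  | Dave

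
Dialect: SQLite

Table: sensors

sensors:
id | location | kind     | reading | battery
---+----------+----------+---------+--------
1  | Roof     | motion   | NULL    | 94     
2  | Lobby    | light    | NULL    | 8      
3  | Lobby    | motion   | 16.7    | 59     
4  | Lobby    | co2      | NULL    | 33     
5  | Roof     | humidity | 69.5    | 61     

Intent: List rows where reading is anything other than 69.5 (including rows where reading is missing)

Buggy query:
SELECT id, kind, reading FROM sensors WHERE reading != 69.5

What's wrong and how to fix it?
Bug: 'reading != 69.5' is unknown when reading is NULL, so NULL rows are silently excluded

Fix: Handle NULL separately with IS NULL alongside the inequality

Corrected query:
SELECT id, kind, reading FROM sensors WHERE reading != 69.5 OR reading IS NULL

Result:
id | kind   | reading
---+--------+--------
1  | motion | NULL   
2  | light  | NULL   
3  | motion | 16.7   
4  | co2    | NULL   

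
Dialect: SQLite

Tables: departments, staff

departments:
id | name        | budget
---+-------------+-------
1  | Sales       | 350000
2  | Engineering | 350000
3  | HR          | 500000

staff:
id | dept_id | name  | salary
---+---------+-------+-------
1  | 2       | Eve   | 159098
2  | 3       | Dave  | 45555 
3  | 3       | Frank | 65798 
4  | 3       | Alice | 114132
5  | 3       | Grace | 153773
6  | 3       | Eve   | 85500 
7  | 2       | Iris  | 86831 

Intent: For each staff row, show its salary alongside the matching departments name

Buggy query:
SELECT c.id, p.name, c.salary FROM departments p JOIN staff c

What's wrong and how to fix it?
Bug: Missing join condition: each staff row is matched to all departments rows instead of just its own

Fix: Add ON c.dept_id = p.id to the JOIN

Corrected query:
SELECT c.id, p.name, c.salary FROM departments p JOIN staff c ON c.dept_id = p.id

Result:
id | name        | salary
---+-------------+-------
1  | Engineering | 159098
2  | HR          | 45555 
3  | HR          | 65798 
4  | HR          | 114132
5  | HR          | 153773
6  | HR          | 85500 
7  | Engineering | 86831 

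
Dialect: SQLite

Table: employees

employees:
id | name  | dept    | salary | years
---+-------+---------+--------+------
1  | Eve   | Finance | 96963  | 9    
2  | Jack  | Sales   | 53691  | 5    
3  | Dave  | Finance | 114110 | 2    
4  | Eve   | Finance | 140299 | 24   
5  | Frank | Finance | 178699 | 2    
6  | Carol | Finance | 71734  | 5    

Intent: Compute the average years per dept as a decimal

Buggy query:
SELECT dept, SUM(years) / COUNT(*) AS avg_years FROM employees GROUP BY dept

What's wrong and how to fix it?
Bug: Both operands are integers, so '/' performs integer division and truncates

Fix: Multiply by 1.0 (or CAST to REAL) to force floating-point division

Corrected query:
SELECT dept, SUM(years) * 1.0 / COUNT(*) AS avg_years FROM employees GROUP BY dept

Result:
dept    | avg_years
--------+----------
Finance | 8.4      
Sales   | 5        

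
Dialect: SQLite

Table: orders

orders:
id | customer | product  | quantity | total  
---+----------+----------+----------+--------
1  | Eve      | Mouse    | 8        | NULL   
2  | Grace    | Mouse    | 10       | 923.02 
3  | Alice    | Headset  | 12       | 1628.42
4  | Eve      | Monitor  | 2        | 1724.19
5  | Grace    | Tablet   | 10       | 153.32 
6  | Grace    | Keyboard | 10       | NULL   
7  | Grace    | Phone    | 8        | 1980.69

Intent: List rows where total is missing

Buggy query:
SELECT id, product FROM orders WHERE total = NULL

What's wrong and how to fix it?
Bug: Comparing to NULL with '=' never matches; NULL = NULL is unknown, not true

Fix: Replace '= NULL' with 'IS NULL'

Corrected query:
SELECT id, product FROM orders WHERE total IS NULL

Result:
id | product 
---+---------
1  | Mouse   
6  | Keyboard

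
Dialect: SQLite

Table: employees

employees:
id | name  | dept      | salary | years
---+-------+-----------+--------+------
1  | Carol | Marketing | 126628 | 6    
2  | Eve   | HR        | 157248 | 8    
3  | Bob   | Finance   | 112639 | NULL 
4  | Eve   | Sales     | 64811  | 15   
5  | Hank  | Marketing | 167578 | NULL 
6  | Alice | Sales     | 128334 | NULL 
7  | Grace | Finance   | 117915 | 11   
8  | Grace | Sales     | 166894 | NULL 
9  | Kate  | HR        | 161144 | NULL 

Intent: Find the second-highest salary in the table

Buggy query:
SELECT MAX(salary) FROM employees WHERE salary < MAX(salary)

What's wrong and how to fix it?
Bug: MAX(salary) on the right of the comparison is an aggregate-in-WHERE error

Fix: Compute the overall MAX in a subquery, then take MAX of rows below it

Corrected query:
SELECT MAX(salary) FROM employees WHERE salary < (SELECT MAX(salary) FROM employees)

Result:
MAX(salary)
-----------
166894     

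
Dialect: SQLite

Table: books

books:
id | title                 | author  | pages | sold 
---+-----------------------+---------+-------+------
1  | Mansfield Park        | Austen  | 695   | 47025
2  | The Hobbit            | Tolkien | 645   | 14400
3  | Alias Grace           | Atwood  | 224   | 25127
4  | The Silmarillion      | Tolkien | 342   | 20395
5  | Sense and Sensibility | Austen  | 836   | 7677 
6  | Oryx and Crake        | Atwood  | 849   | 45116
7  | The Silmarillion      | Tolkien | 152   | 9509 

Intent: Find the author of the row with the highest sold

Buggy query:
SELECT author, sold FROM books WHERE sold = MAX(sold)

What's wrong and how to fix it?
Bug: MAX(sold) is an aggregate and cannot be used directly in WHERE

Fix: Wrap MAX in a scalar subquery so WHERE compares against a single value

Corrected query:
SELECT author, sold FROM books WHERE sold = (SELECT MAX(sold) FROM books)

Result:
author | sold 
-------+------
Austen | 47025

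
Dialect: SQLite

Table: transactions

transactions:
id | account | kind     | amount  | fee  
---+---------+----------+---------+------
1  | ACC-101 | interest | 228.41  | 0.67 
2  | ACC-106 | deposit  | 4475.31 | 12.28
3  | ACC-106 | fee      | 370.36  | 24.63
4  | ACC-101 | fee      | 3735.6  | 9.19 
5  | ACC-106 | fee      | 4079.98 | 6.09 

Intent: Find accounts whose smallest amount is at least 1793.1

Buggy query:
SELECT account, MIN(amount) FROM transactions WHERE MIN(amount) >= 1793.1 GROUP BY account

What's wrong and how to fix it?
Bug: MIN() in WHERE is a misuse of aggregate

Fix: Replace WHERE with HAVING after the GROUP BY

Corrected query:
SELECT account, MIN(amount) FROM transactions GROUP BY account HAVING MIN(amount) >= 1793.1

Result:
(no rows)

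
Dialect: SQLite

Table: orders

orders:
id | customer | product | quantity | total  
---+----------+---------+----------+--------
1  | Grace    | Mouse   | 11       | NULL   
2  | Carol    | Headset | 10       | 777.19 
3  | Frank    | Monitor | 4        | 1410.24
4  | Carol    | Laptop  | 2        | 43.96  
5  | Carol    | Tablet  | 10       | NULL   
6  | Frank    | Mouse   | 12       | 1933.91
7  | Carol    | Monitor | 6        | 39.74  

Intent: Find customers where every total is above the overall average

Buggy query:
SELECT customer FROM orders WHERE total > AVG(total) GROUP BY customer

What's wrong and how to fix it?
Bug: AVG() is an aggregate; it can't sit directly in WHERE

Fix: Compute the overall average in a scalar subquery and compare each group's MIN against it in HAVING

Corrected query:
SELECT customer FROM orders GROUP BY customer HAVING MIN(total) > (SELECT AVG(total) FROM orders)

Result:
customer
--------
Frank   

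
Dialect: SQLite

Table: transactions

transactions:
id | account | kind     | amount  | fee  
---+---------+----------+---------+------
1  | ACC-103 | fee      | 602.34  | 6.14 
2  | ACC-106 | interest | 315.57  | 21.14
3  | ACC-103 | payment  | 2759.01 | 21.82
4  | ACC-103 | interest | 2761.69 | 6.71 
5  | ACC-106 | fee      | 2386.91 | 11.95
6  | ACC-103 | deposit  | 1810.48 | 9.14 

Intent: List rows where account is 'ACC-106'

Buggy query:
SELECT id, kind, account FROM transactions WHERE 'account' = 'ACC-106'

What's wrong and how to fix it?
Bug: Single quotes denote string literals in SQL; the column name is being compared as a constant string

Fix: Reference the column as account without single quotes

Corrected query:
SELECT id, kind, account FROM transactions WHERE account = 'ACC-106'

Result:
id | kind     | account
---+----------+--------
2  | interest | ACC-106
5  | fee      | ACC-106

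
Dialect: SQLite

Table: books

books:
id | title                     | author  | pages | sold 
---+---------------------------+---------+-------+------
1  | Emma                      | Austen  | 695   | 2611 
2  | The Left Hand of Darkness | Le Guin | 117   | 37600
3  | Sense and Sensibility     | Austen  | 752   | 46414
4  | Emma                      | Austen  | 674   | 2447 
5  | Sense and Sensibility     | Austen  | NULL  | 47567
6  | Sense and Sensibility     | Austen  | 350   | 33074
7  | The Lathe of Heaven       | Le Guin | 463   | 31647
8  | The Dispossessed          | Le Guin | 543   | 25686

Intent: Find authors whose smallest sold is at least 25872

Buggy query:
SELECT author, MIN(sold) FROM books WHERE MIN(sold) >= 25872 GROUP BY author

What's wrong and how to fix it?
Bug: Aggregates like MIN are computed per group after WHERE runs

Fix: Use HAVING for the per-group MIN condition

Corrected query:
SELECT author, MIN(sold) FROM books GROUP BY author HAVING MIN(sold) >= 25872

Result:
(no rows)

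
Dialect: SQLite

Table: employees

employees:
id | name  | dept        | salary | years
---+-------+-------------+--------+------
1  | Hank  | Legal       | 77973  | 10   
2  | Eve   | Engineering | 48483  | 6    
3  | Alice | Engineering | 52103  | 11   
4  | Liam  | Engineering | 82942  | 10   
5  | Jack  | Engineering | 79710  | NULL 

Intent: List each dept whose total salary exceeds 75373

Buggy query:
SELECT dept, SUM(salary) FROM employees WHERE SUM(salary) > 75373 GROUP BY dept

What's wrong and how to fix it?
Bug: Aggregate functions cannot appear in a WHERE clause

Fix: Move the aggregate condition to a HAVING clause

Corrected query:
SELECT dept, SUM(salary) FROM employees GROUP BY dept HAVING SUM(salary) > 75373

Result:
dept        | SUM(salary)
------------+------------
Engineering | 263238     
Legal       | 77973      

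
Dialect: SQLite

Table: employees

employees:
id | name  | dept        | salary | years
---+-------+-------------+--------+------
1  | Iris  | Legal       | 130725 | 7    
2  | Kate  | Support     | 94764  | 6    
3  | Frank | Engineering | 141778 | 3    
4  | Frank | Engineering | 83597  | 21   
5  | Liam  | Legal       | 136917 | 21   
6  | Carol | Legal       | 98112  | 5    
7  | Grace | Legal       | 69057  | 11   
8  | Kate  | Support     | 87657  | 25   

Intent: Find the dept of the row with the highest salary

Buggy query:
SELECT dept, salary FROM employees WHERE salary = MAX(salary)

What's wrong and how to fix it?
Bug: WHERE is evaluated per row; an aggregate over the whole table isn't defined there

Fix: Wrap MAX in a scalar subquery so WHERE compares against a single value

Corrected query:
SELECT dept, salary FROM employees WHERE salary = (SELECT MAX(salary) FROM employees)

Result:
dept        | salary
------------+-------
Engineering | 141778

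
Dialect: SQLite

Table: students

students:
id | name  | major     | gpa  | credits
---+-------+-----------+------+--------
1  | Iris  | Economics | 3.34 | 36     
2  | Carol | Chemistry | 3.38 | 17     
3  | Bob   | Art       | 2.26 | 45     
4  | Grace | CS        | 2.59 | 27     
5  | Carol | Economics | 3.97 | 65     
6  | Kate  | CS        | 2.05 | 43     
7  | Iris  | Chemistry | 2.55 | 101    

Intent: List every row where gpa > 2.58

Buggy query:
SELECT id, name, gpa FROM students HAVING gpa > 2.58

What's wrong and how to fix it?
Bug: HAVING filters the output of aggregation, but this query has no GROUP BY and no aggregate functions, so SQLite rejects it (HAVING clause on a non-aggregate query); the condition here is per row

Fix: Use WHERE for row-level filtering

Corrected query:
SELECT id, name, gpa FROM students WHERE gpa > 2.58

Result:
id | name  | gpa 
---+-------+-----
1  | Iris  | 3.34
2  | Carol | 3.38
4  | Grace | 2.59
5  | Carol | 3.97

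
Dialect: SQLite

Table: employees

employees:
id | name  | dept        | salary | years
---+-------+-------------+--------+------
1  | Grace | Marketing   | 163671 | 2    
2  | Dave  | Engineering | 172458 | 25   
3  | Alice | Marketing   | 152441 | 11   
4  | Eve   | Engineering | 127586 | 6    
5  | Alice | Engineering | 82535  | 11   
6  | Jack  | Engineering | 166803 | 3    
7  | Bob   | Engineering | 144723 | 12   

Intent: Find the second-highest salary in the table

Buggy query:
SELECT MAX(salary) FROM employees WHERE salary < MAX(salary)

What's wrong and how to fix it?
Bug: MAX(salary) on the right of the comparison is an aggregate-in-WHERE error

Fix: Compute the overall MAX in a subquery, then take MAX of rows below it

Corrected query:
SELECT MAX(salary) FROM employees WHERE salary < (SELECT MAX(salary) FROM employees)

Result:
MAX(salary)
-----------
166803     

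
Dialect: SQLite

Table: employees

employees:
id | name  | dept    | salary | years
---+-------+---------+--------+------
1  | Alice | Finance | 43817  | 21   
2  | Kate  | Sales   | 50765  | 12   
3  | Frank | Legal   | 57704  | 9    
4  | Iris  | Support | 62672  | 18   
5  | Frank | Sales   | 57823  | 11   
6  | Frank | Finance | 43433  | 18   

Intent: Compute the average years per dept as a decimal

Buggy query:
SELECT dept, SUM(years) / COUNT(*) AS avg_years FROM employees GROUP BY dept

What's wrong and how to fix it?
Bug: Both operands are integers, so '/' performs integer division and truncates

Fix: Multiply by 1.0 (or CAST to REAL) to force floating-point division

Corrected query:
SELECT dept, SUM(years) * 1.0 / COUNT(*) AS avg_years FROM employees GROUP BY dept

Result:
dept    | avg_years
--------+----------
Finance | 19.5     
Legal   | 9        
Sales   | 11.5     
Support | 18       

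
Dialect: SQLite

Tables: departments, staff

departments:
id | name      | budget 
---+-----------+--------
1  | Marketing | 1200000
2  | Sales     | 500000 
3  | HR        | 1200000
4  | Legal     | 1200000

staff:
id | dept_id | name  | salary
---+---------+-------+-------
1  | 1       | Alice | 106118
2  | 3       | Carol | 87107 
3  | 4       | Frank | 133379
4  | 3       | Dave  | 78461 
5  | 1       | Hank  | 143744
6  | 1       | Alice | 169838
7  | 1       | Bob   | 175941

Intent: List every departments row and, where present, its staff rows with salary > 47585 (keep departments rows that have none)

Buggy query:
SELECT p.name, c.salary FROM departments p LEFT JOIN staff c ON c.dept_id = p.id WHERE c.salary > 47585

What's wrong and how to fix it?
Bug: A WHERE condition on the right-hand table after LEFT JOIN drops unmatched parents

Fix: Move the right-table condition into the ON clause so unmatched parents are kept

Corrected query:
SELECT p.name, c.salary FROM departments p LEFT JOIN staff c ON c.dept_id = p.id AND c.salary > 47585

Result:
name      | salary
----------+-------
Marketing | 106118
Marketing | 143744
Marketing | 169838
Marketing | 175941
Sales     | NULL  
HR        | 78461 
HR        | 87107 
Legal     | 133379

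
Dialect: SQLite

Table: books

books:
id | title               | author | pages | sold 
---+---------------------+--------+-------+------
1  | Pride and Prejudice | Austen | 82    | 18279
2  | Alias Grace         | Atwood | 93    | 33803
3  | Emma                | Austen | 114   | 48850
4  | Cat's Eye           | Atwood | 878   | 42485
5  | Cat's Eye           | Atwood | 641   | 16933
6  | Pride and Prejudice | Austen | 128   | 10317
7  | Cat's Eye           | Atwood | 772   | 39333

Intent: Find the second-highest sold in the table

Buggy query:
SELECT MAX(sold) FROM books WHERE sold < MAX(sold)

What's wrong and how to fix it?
Bug: The inner MAX is an aggregate inside WHERE, which is not allowed

Fix: Compute the overall MAX in a subquery, then take MAX of rows below it

Corrected query:
SELECT MAX(sold) FROM books WHERE sold < (SELECT MAX(sold) FROM books)

Result:
MAX(sold)
---------
42485    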